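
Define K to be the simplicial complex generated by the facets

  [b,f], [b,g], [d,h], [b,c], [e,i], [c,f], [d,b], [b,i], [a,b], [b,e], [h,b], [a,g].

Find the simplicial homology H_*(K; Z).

H_0 ≅ Z,  H_1 ≅ Z^4.

We work with the vertex ordering a < b < c < d < e < f < g < h < i. The simplices of K, each written with vertices in increasing order, are:

  0-simplices (9): a, b, c, d, e, f, g, h, i
  1-simplices (12): ab, ag, bc, bd, be, bf, bg, bh, bi, cf, dh, ei

Hence C_0 ≅ Z^9, C_1 ≅ Z^12.

The boundary map ∂_1: C_1 → C_0 is given by ∂[p,q] = [q] − [p].
As a 9×12 matrix over Z this has rank 8, with invariant factors (1,1,1,1,1,1,1,1).

Now H_k = ker ∂_k / im ∂_{k+1}, so:

  H_0: rank C_0 − rank ∂_1 = 9 − 8 = 1, and the invariant factors of ∂_1 are all 1, so H_0 = Z.
  H_1: rank ker ∂_1 − rank ∂_2 = (12 − 8) − 0 = 4, and there is no ∂_2, so H_1 = Z^4.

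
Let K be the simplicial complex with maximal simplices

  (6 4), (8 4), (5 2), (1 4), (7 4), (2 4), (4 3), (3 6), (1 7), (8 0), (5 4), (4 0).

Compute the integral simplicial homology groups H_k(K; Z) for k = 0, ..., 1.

Order the vertices as 0 < 1 < 2 < 3 < 4 < 5 < 6 < 7 < 8. Listing each simplex with vertices in this order, K has dimension 1 with simplices:

  0-simplices (9): [0], [1], [2], [3], [4], [5], [6], [7], [8]
  1-simplices (12): [0,4], [0,8], [1,4], [1,7], [2,4], [2,5], [3,4], [3,6], [4,5], [4,6], [4,7], [4,8]

Hence C_0 ≅ Z^9, C_1 ≅ Z^12.

The boundary map ∂_1: C_1 → C_0 is given by ∂[p,q] = [q] − [p].
This gives a 9×12 integer matrix of rank 8; reducing to Smith normal form yields diagonal entries (1,1,1,1,1,1,1,1).

Now H_k = ker ∂_k / im ∂_{k+1}, so:

  H_0: rank C_0 − rank ∂_1 = 9 − 8 = 1, and the invariant factors of ∂_1 are all 1, so H_0 ≅ Z.
  H_1: rank ker ∂_1 − rank ∂_2 = (12 − 8) − 0 = 4, and there is no ∂_2, so H_1 ≅ Z^4.

(K is a triangulation of a wedge of 4 circles.)

H_0 ≅ Z,  H_1 ≅ Z^4.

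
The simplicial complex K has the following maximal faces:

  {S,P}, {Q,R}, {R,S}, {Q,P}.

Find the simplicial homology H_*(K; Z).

H_0 ≅ Z,  H_1 ≅ Z.

We work with the vertex ordering P < Q < R < S. The simplices of K, each written with vertices in increasing order, are:

  0-simplices (4): P, Q, R, S
  1-simplices (4): PQ, PS, QR, RS

so the chain groups are C_0 ≅ Z^4, C_1 ≅ Z^4.

Boundary ∂_1: C_1 → C_0 is given by ∂[p,q] = [q] − [p].
As a 4×4 matrix over Z this has rank 3, with invariant factors (1,1,1).

From H_k ≅ ker(∂_k) / im(∂_{k+1}) we obtain:

  H_0: rank C_0 − rank ∂_1 = 4 − 3 = 1, and the invariant factors of ∂_1 are all 1, so H_0 = Z.
  H_1: rank ker ∂_1 − rank ∂_2 = (4 − 3) − 0 = 1, and there is no ∂_2, so H_1 = Z.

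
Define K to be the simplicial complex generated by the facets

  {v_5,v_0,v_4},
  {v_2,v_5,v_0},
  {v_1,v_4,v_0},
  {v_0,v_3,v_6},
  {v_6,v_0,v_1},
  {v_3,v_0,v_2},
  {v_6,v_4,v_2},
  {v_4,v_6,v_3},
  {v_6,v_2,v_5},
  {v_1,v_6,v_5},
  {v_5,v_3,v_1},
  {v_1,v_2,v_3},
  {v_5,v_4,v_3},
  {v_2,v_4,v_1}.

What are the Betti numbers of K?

We work with the vertex ordering v_0 < v_1 < v_2 < v_3 < v_4 < v_5 < v_6. The simplices of K, each written with vertices in increasing order, are:

  0-simplices (7): [v_0], [v_1], [v_2], [v_3], [v_4], [v_5], [v_6]
  1-simplices (21): (21 of them)
  2-simplices (14): (14 of them)

giving chain groups C_0 ≅ Z^7, C_1 ≅ Z^21, C_2 ≅ Z^14.

Boundary ∂_1: C_1 → C_0 maps an edge to its endpoints' difference, ∂[p,q] = q − p. For instance
  ∂[v_3,v_6] = [v_6] − [v_3].
The 7×21 boundary matrix has rank 6 and Smith normal form diag(1,1,1,1,1,1).

∂_2: C_2 → C_1 acts by ∂[p,q,r] = [q,r] − [p,r] + [p,q]. For instance
  ∂[v_0,v_2,v_5] = [v_2,v_5] − [v_0,v_5] + [v_0,v_2],
  ∂[v_3,v_4,v_5] = [v_4,v_5] − [v_3,v_5] + [v_3,v_4].
This gives a 21×14 integer matrix of rank 13; reducing to Smith normal form yields diagonal entries (1,1,1,1,1,1,1,1,1,1,1,1,1).

From H_k ≅ ker(∂_k) / im(∂_{k+1}) we obtain:

  H_0: rank C_0 − rank ∂_1 = 7 − 6 = 1, and the invariant factors of ∂_1 are all 1, so H_0 ≅ Z.
  H_1: rank ker ∂_1 − rank ∂_2 = (21 − 6) − 13 = 2, and the invariant factors of ∂_2 are all 1, so H_1 ≅ Z^2.
  H_2: rank ker ∂_2 − rank ∂_3 = (14 − 13) − 0 = 1, and there is no ∂_3, so H_2 ≅ Z.

As a check, the Euler characteristic is 7 − 21 + 14 = 0, which agrees with 1 − 2 + 1 = 0.

Hence the Betti numbers are b_0 = 1, b_1 = 2, b_2 = 1.

b_0 = 1, b_1 = 2, b_2 = 1.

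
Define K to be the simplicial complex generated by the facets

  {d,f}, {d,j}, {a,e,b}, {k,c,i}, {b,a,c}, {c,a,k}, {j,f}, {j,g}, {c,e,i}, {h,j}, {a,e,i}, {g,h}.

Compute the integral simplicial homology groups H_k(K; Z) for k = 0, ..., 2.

H_0 = Z^2,  H_1 = Z^3,  H_2 = 0.

K has 11 vertices, 18 edges, 6 triangles.
rank ∂_0 = 0, rank ∂_1 = 9 ⇒ b_0 = 11 − 0 − 9 = 2; all invariant factors of ∂_1 are 1 so no torsion. So H_0 = Z^2.
rank ∂_1 = 9, rank ∂_2 = 6 ⇒ b_1 = 18 − 9 − 6 = 3; all invariant factors of ∂_2 are 1 so no torsion. So H_1 = Z^3.
rank ∂_2 = 6, rank ∂_3 = 0 ⇒ b_2 = 6 − 6 − 0 = 0. So H_2 = 0.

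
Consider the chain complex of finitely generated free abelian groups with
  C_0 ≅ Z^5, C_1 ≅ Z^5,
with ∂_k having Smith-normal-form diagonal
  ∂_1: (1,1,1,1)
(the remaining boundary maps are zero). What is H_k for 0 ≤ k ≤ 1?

H_0: b_0 = 5 − 0 − 4 = 1; torsion from ∂_1 factors > 1: none. So H_0 = Z.
H_1: b_1 = 5 − 4 − 0 = 1; torsion from ∂_2 factors > 1: none. So H_1 = Z.

H_0 = Z,  H_1 = Z.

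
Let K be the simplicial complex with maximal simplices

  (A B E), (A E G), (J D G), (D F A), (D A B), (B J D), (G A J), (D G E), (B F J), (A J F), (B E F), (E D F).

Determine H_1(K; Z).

H_1 ≅ Z/2.

K has 7 vertices, 18 edges, 12 triangles.
rank ∂_1 = 6, rank ∂_2 = 12 ⇒ b_1 = 18 − 6 − 12 = 0; ∂_2 has invariant factor(s) [2] giving torsion. So H_1 ≅ Z/2.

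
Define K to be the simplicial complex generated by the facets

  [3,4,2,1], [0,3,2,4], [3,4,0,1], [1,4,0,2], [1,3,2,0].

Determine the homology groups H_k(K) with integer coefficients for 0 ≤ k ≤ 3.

H_0 = Z,  H_1 = 0,  H_2 = 0,  H_3 = Z.

K has 5 vertices, 10 edges, 10 triangles, 5 3-simplices.
rank ∂_0 = 0, rank ∂_1 = 4 ⇒ b_0 = 5 − 0 − 4 = 1; all invariant factors of ∂_1 are 1 so no torsion. So H_0 ≅ Z.
rank ∂_1 = 4, rank ∂_2 = 6 ⇒ b_1 = 10 − 4 − 6 = 0; all invariant factors of ∂_2 are 1 so no torsion. So H_1 ≅ 0.
rank ∂_2 = 6, rank ∂_3 = 4 ⇒ b_2 = 10 − 6 − 4 = 0; all invariant factors of ∂_3 are 1 so no torsion. So H_2 ≅ 0.
rank ∂_3 = 4, rank ∂_4 = 0 ⇒ b_3 = 5 − 4 − 0 = 1. So H_3 ≅ Z.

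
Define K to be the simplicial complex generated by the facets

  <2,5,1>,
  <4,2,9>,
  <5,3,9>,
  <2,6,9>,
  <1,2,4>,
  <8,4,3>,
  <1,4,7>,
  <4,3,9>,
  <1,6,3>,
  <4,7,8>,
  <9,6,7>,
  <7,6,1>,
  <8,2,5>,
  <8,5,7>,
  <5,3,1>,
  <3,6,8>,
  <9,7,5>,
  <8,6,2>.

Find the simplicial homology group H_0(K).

H_0 = Z.

Fix the vertex order 1 < 2 < 3 < 4 < 5 < 6 < 7 < 8 < 9 and write every simplex with vertices in increasing order. Then dim K = 2 and the simplices of K are:

  0-simplices (9): [1], [2], [3], [4], [5], [6], [7], [8], [9]
  1-simplices (27): (27 of them)
  2-simplices (18): [1,2,4], [1,2,5], [1,3,5], [1,3,6], [1,4,7], [1,6,7], [2,4,9], [2,5,8], [2,6,8], [2,6,9], [3,4,8], [3,4,9], [3,5,9], [3,6,8], [4,7,8], [5,7,8], [5,7,9], [6,7,9]

so the chain groups are C_0 ≅ Z^9, C_1 ≅ Z^27, C_2 ≅ Z^18.

Boundary ∂_1: C_1 → C_0 is given by ∂[p,q] = [q] − [p].
The 9×27 boundary matrix has rank 8 and Smith normal form diag(1,1,1,1,1,1,1,1).

The boundary map ∂_2: C_2 → C_1 maps a triangle to the signed sum of its edges. For instance
  ∂[4,7,8] = [7,8] − [4,8] + [4,7],
  ∂[3,4,8] = [4,8] − [3,8] + [3,4].
The 27×18 boundary matrix has rank 17 and Smith normal form diag(1,1,1,1,1,1,1,1,1,1,1,1,1,1,1,1,1).

Now H_k = ker ∂_k / im ∂_{k+1}, so:

  H_0: rank C_0 − rank ∂_1 = 9 − 8 = 1, and the invariant factors of ∂_1 are all 1, so H_0 ≅ Z.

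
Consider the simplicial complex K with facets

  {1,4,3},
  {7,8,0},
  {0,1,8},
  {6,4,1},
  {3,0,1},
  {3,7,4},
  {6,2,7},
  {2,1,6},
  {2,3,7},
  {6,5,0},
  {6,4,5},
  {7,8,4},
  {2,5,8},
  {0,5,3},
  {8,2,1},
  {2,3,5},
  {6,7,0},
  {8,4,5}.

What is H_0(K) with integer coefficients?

H_0 ≅ Z.

Take the total order 0 < 1 < 2 < 3 < 4 < 5 < 6 < 7 < 8 on the vertex set. Then K (dimension 2) consists of the simplices:

  0-simplices (9): [0], [1], [2], [3], [4], [5], [6], [7], [8]
  1-simplices (27): (27 of them)
  2-simplices (18): [0,1,3], [0,1,8], [0,3,5], [0,5,6], [0,6,7], [0,7,8], [1,2,6], [1,2,8], [1,3,4], [1,4,6], [2,3,5], [2,3,7], [2,5,8], [2,6,7], [3,4,7], [4,5,6], [4,5,8], [4,7,8]

so the chain groups are C_0 ≅ Z^9, C_1 ≅ Z^27, C_2 ≅ Z^18.

The boundary map ∂_1: C_1 → C_0 maps an edge to its endpoints' difference, ∂[p,q] = q − p.
The resulting 9×27 matrix has rank 8, and its Smith normal form has invariant factors (1,1,1,1,1,1,1,1).

∂_2: C_2 → C_1 maps a triangle to the signed sum of its edges. For instance
  ∂[4,7,8] = [7,8] − [4,8] + [4,7],
  ∂[2,5,8] = [5,8] − [2,8] + [2,5].
As a 27×18 matrix over Z this has rank 17, with invariant factors (1,1,1,1,1,1,1,1,1,1,1,1,1,1,1,1,1).

Computing H_k = (kernel of ∂_k) / (image of ∂_{k+1}):

  H_0: rank C_0 − rank ∂_1 = 9 − 8 = 1, and the invariant factors of ∂_1 are all 1, so H_0 ≅ Z.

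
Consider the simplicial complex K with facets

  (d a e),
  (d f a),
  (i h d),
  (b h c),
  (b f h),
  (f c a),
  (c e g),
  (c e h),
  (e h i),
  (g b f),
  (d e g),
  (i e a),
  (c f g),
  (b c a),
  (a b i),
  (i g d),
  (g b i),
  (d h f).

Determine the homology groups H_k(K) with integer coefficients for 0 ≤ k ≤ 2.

Fix the vertex order a < b < c < d < e < f < g < h < i and write every simplex with vertices in increasing order. Then dim K = 2 and the simplices of K are:

  0-simplices (9): a, b, c, d, e, f, g, h, i
  1-simplices (27): ab, ac, ad, ae, af, ai, bc, bf, bg, bh, bi, ce, cf, cg, ch, de, df, dg, dh, di, eg, eh, ei, fg, fh, gi, hi
  2-simplices (18): abc, abi, acf, ade, adf, aei, bch, bfg, bfh, bgi, ceg, ceh, cfg, deg, dfh, dgi, dhi, ehi

so the chain groups are C_0 ≅ Z^9, C_1 ≅ Z^27, C_2 ≅ Z^18.

∂_1: C_1 → C_0 is given by ∂[p,q] = [q] − [p]. For instance
  ∂hi = i − h.
This gives a 9×27 integer matrix of rank 8; reducing to Smith normal form yields diagonal entries (1,1,1,1,1,1,1,1).

The boundary map ∂_2: C_2 → C_1 maps a triangle to the signed sum of its edges. For instance
  ∂abi = bi − ai + ab,
  ∂bfg = fg − bg + bf.
The resulting 27×18 matrix has rank 18, and its Smith normal form has invariant factors (1,1,1,1,1,1,1,1,1,1,1,1,1,1,1,1,1,2).

Computing H_k = (kernel of ∂_k) / (image of ∂_{k+1}):

  H_0: rank C_0 − rank ∂_1 = 9 − 8 = 1, and the invariant factors of ∂_1 are all 1, so H_0 ≅ Z.
  H_1: rank ker ∂_1 − rank ∂_2 = (27 − 8) − 18 = 1, and ∂_2 has invariant factor 2 > 1, so H_1 ≅ Z ⊕ Z_2.
  H_2: rank ker ∂_2 − rank ∂_3 = (18 − 18) − 0 = 0, and there is no ∂_3, so H_2 ≅ 0.

H_0 = Z,  H_1 = Z ⊕ Z_2,  H_2 = 0.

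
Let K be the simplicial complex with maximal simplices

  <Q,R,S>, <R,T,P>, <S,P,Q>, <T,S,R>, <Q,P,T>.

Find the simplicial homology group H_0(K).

Take the total order P < Q < R < S < T on the vertex set. Then K (dimension 2) consists of the simplices:

  0-simplices (5): P, Q, R, S, T
  1-simplices (10): PQ, PR, PS, PT, QR, QS, QT, RS, RT, ST
  2-simplices (5): PQS, PQT, PRT, QRS, RST

Hence C_0 ≅ Z^5, C_1 ≅ Z^10, C_2 ≅ Z^5.

∂_1: C_1 → C_0 sends each edge [p,q] (with p < q) to q − p. For instance
  ∂PT = T − P.
The 5×10 boundary matrix has rank 4 and Smith normal form diag(1,1,1,1).

∂_2: C_2 → C_1 sends each 2-simplex [p,q,r] to [q,r] − [p,r] + [p,q]. For instance
  ∂QRS = RS − QS + QR,
  ∂PQS = QS − PS + PQ.
As a 10×5 matrix over Z this has rank 5, with invariant factors (1,1,1,1,1).

Computing H_k = (kernel of ∂_k) / (image of ∂_{k+1}):

  H_0: rank C_0 − rank ∂_1 = 5 − 4 = 1, and the invariant factors of ∂_1 are all 1, so H_0 = Z.

H_0 = Z.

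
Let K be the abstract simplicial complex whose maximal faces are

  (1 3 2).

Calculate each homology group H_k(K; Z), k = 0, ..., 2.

H_0 = Z,  H_1 = 0,  H_2 = 0.

K has 3 vertices, 3 edges, 1 triangle.
rank ∂_0 = 0, rank ∂_1 = 2 ⇒ b_0 = 3 − 0 − 2 = 1; all invariant factors of ∂_1 are 1 so no torsion. So H_0 ≅ Z.
rank ∂_1 = 2, rank ∂_2 = 1 ⇒ b_1 = 3 − 2 − 1 = 0; all invariant factors of ∂_2 are 1 so no torsion. So H_1 ≅ 0.
rank ∂_2 = 1, rank ∂_3 = 0 ⇒ b_2 = 1 − 1 − 0 = 0. So H_2 ≅ 0.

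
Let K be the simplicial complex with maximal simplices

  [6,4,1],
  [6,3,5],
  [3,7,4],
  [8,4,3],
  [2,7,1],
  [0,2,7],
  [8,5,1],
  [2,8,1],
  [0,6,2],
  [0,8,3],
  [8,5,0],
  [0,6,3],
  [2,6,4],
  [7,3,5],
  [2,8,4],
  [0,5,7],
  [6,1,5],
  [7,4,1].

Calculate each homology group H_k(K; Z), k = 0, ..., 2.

H_0 = Z,  H_1 = Z ⊕ Z/2Z,  H_2 = 0.

K has 9 vertices, 27 edges, 18 triangles.
rank ∂_0 = 0, rank ∂_1 = 8 ⇒ b_0 = 9 − 0 − 8 = 1; all invariant factors of ∂_1 are 1 so no torsion. So H_0 ≅ Z.
rank ∂_1 = 8, rank ∂_2 = 18 ⇒ b_1 = 27 − 8 − 18 = 1; ∂_2 has invariant factor(s) [2] giving torsion. So H_1 ≅ Z ⊕ Z/2Z.
rank ∂_2 = 18, rank ∂_3 = 0 ⇒ b_2 = 18 − 18 − 0 = 0. So H_2 ≅ 0.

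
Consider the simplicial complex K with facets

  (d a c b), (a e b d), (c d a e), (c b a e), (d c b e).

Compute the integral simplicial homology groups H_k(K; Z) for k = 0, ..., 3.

H_0 = Z,  H_1 = 0,  H_2 = 0,  H_3 = Z.

K has 5 vertices, 10 edges, 10 triangles, 5 3-simplices.
rank ∂_0 = 0, rank ∂_1 = 4 ⇒ b_0 = 5 − 0 − 4 = 1; all invariant factors of ∂_1 are 1 so no torsion. So H_0 ≅ Z.
rank ∂_1 = 4, rank ∂_2 = 6 ⇒ b_1 = 10 − 4 − 6 = 0; all invariant factors of ∂_2 are 1 so no torsion. So H_1 ≅ 0.
rank ∂_2 = 6, rank ∂_3 = 4 ⇒ b_2 = 10 − 6 − 4 = 0; all invariant factors of ∂_3 are 1 so no torsion. So H_2 ≅ 0.
rank ∂_3 = 4, rank ∂_4 = 0 ⇒ b_3 = 5 − 4 − 0 = 1. So H_3 ≅ Z.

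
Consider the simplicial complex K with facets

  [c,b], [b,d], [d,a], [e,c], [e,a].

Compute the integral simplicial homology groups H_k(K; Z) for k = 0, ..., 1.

We work with the vertex ordering a < b < c < d < e. The simplices of K, each written with vertices in increasing order, are:

  0-simplices (5): a, b, c, d, e
  1-simplices (5): ad, ae, bc, bd, ce

Hence C_0 ≅ Z^5, C_1 ≅ Z^5.

Boundary ∂_1: C_1 → C_0 sends each edge [p,q] (with p < q) to q − p. For instance
  ∂ad = d − a.
This gives a 5×5 integer matrix of rank 4; reducing to Smith normal form yields diagonal entries (1,1,1,1).

Reading off H_k = ker ∂_k / im ∂_{k+1}:

  H_0: rank C_0 − rank ∂_1 = 5 − 4 = 1, and the invariant factors of ∂_1 are all 1, so H_0 = Z.
  H_1: rank ker ∂_1 − rank ∂_2 = (5 − 4) − 0 = 1, and there is no ∂_2, so H_1 = Z.

As a check, the Euler characteristic is 5 − 5 = 0, which agrees with 1 − 1 = 0.

H_0 ≅ Z,  H_1 ≅ Z.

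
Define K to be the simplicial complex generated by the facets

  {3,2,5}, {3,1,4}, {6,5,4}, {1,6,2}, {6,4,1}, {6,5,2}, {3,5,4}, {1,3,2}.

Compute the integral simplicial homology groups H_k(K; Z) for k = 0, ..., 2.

We work with the vertex ordering 1 < 2 < 3 < 4 < 5 < 6. The simplices of K, each written with vertices in increasing order, are:

  0-simplices (6): [1], [2], [3], [4], [5], [6]
  1-simplices (12): [1,2], [1,3], [1,4], [1,6], [2,3], [2,5], [2,6], [3,4], [3,5], [4,5], [4,6], [5,6]
  2-simplices (8): [1,2,3], [1,2,6], [1,3,4], [1,4,6], [2,3,5], [2,5,6], [3,4,5], [4,5,6]

giving chain groups C_0 ≅ Z^6, C_1 ≅ Z^12, C_2 ≅ Z^8.

Boundary ∂_1: C_1 → C_0 maps an edge to its endpoints' difference, ∂[p,q] = q − p. For instance
  ∂[2,3] = [3] − [2].
The resulting 6×12 matrix has rank 5, and its Smith normal form has invariant factors (1,1,1,1,1).

Boundary ∂_2: C_2 → C_1 acts by ∂[p,q,r] = [q,r] − [p,r] + [p,q]. For instance
  ∂[1,2,3] = [2,3] − [1,3] + [1,2],
  ∂[1,4,6] = [4,6] − [1,6] + [1,4].
As a 12×8 matrix over Z this has rank 7, with invariant factors (1,1,1,1,1,1,1).

Computing H_k = (kernel of ∂_k) / (image of ∂_{k+1}):

  H_0: rank C_0 − rank ∂_1 = 6 − 5 = 1, and the invariant factors of ∂_1 are all 1, so H_0 ≅ Z.
  H_1: rank ker ∂_1 − rank ∂_2 = (12 − 5) − 7 = 0, and the invariant factors of ∂_2 are all 1, so H_1 ≅ 0.
  H_2: rank ker ∂_2 − rank ∂_3 = (8 − 7) − 0 = 1, and there is no ∂_3, so H_2 ≅ Z.

H_0 = Z,  H_1 = 0,  H_2 = Z.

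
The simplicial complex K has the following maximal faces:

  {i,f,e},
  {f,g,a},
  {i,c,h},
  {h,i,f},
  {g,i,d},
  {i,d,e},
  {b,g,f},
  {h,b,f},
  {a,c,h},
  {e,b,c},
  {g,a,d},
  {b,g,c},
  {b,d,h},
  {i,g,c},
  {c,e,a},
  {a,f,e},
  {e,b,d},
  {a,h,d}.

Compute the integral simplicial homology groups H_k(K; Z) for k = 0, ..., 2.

H_0 = Z,  H_1 = Z^2,  H_2 = Z.

We work with the vertex ordering a < b < c < d < e < f < g < h < i. The simplices of K, each written with vertices in increasing order, are:

  0-simplices (9): a, b, c, d, e, f, g, h, i
  1-simplices (27): ac, ad, ae, af, ag, ah, bc, bd, be, bf, bg, bh, ce, cg, ch, ci, de, dg, dh, di, ef, ei, fg, fh, fi, gi, hi
  2-simplices (18): ace, ach, adg, adh, aef, afg, bce, bcg, bde, bdh, bfg, bfh, cgi, chi, dei, dgi, efi, fhi

giving chain groups C_0 ≅ Z^9, C_1 ≅ Z^27, C_2 ≅ Z^18.

The boundary map ∂_1: C_1 → C_0 maps an edge to its endpoints' difference, ∂[p,q] = q − p.
The resulting 9×27 matrix has rank 8, and its Smith normal form has invariant factors (1,1,1,1,1,1,1,1).

∂_2: C_2 → C_1 sends each 2-simplex [p,q,r] to [q,r] − [p,r] + [p,q]. For instance
  ∂bde = de − be + bd,
  ∂dgi = gi − di + dg.
As a 27×18 matrix over Z this has rank 17, with invariant factors (1,1,1,1,1,1,1,1,1,1,1,1,1,1,1,1,1).

Now H_k = ker ∂_k / im ∂_{k+1}, so:

  H_0: rank C_0 − rank ∂_1 = 9 − 8 = 1, and the invariant factors of ∂_1 are all 1, so H_0 ≅ Z.
  H_1: rank ker ∂_1 − rank ∂_2 = (27 − 8) − 17 = 2, and the invariant factors of ∂_2 are all 1, so H_1 ≅ Z^2.
  H_2: rank ker ∂_2 − rank ∂_3 = (18 − 17) − 0 = 1, and there is no ∂_3, so H_2 ≅ Z.

As a check, the Euler characteristic is 9 − 27 + 18 = 0, which agrees with 1 − 2 + 1 = 0.
(K is a triangulation of the torus T^2.)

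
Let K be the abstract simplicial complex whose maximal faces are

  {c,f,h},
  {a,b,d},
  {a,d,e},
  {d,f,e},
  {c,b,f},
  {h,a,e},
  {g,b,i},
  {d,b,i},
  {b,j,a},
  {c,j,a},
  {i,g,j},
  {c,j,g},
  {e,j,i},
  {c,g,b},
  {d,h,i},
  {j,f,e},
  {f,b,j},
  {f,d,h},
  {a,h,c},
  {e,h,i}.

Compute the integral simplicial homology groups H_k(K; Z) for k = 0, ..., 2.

Order the vertices as a < b < c < d < e < f < g < h < i < j. Listing each simplex with vertices in this order, K has dimension 2 with simplices:

  0-simplices (10): a, b, c, d, e, f, g, h, i, j
  1-simplices (30): ab, ac, ad, ae, ah, aj, bc, bd, bf, bg, bi, bj, cf, cg, ch, cj, de, df, dh, di, ef, eh, ei, ej, fh, fj, gi, gj, hi, ij
  2-simplices (20): abd, abj, ach, acj, ade, aeh, bcf, bcg, bdi, bfj, bgi, cfh, cgj, def, dfh, dhi, efj, ehi, eij, gij

giving chain groups C_0 ≅ Z^10, C_1 ≅ Z^30, C_2 ≅ Z^20.

∂_1: C_1 → C_0 sends each edge [p,q] (with p < q) to q − p. For instance
  ∂cj = j − c.
The resulting 10×30 matrix has rank 9, and its Smith normal form has invariant factors (1,1,1,1,1,1,1,1,1).

Boundary ∂_2: C_2 → C_1 maps a triangle to the signed sum of its edges. For instance
  ∂cfh = fh − ch + cf,
  ∂bcf = cf − bf + bc.
This gives a 30×20 integer matrix of rank 20; reducing to Smith normal form yields diagonal entries (1,1,1,1,1,1,1,1,1,1,1,1,1,1,1,1,1,1,1,2).

Reading off H_k = ker ∂_k / im ∂_{k+1}:

  H_0: rank C_0 − rank ∂_1 = 10 − 9 = 1, and the invariant factors of ∂_1 are all 1, so H_0 ≅ Z.
  H_1: rank ker ∂_1 − rank ∂_2 = (30 − 9) − 20 = 1, and ∂_2 has invariant factor 2 > 1, so H_1 ≅ Z ⊕ Z/2Z.
  H_2: rank ker ∂_2 − rank ∂_3 = (20 − 20) − 0 = 0, and there is no ∂_3, so H_2 ≅ 0.

As a check, the Euler characteristic is 10 − 30 + 20 = 0, which agrees with 1 − 1 + 0 = 0.
(K is a triangulation of the Klein bottle.)

H_0 = Z,  H_1 = Z ⊕ Z/2Z,  H_2 = 0.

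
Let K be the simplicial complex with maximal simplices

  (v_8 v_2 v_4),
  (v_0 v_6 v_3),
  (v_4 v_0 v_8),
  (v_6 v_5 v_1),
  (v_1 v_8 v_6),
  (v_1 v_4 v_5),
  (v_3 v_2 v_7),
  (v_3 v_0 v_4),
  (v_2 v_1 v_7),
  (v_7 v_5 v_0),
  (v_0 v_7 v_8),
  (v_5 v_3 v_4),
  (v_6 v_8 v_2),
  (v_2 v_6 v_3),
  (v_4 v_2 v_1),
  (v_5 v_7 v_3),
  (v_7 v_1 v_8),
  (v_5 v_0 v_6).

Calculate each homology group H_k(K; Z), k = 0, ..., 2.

K has 9 vertices, 27 edges, 18 triangles.
rank ∂_0 = 0, rank ∂_1 = 8 ⇒ b_0 = 9 − 0 − 8 = 1; all invariant factors of ∂_1 are 1 so no torsion. So H_0 ≅ Z.
rank ∂_1 = 8, rank ∂_2 = 18 ⇒ b_1 = 27 − 8 − 18 = 1; ∂_2 has invariant factor(s) [2] giving torsion. So H_1 ≅ Z ⊕ Z/2Z.
rank ∂_2 = 18, rank ∂_3 = 0 ⇒ b_2 = 18 − 18 − 0 = 0. So H_2 ≅ 0.

H_0 = Z,  H_1 = Z ⊕ Z/2Z,  H_2 = 0.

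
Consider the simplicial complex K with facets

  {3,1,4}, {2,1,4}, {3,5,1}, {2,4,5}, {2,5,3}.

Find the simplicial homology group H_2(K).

Order the vertices as 1 < 2 < 3 < 4 < 5. Listing each simplex with vertices in this order, K has dimension 2 with simplices:

  0-simplices (5): [1], [2], [3], [4], [5]
  1-simplices (10): [1,2], [1,3], [1,4], [1,5], [2,3], [2,4], [2,5], [3,4], [3,5], [4,5]
  2-simplices (5): [1,2,4], [1,3,4], [1,3,5], [2,3,5], [2,4,5]

giving chain groups C_0 ≅ Z^5, C_1 ≅ Z^10, C_2 ≅ Z^5.

The boundary map ∂_1: C_1 → C_0 sends each edge [p,q] (with p < q) to q − p. For instance
  ∂[2,3] = [3] − [2].
As a 5×10 matrix over Z this has rank 4, with invariant factors (1,1,1,1).

Boundary ∂_2: C_2 → C_1 maps a triangle to the signed sum of its edges. For instance
  ∂[1,3,5] = [3,5] − [1,5] + [1,3],
  ∂[1,3,4] = [3,4] − [1,4] + [1,3].
This gives a 10×5 integer matrix of rank 5; reducing to Smith normal form yields diagonal entries (1,1,1,1,1).

Now H_k = ker ∂_k / im ∂_{k+1}, so:

  H_2: rank ker ∂_2 − rank ∂_3 = (5 − 5) − 0 = 0, and there is no ∂_3, so H_2 = 0.

H_2 ≅ 0.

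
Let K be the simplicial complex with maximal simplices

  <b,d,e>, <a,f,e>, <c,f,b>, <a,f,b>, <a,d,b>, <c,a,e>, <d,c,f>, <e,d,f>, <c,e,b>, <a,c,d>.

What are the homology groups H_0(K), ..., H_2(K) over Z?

H_0 ≅ Z,  H_1 ≅ Z/2Z,  H_2 = 0.

Order the vertices as a < b < c < d < e < f. Listing each simplex with vertices in this order, K has dimension 2 with simplices:

  0-simplices (6): a, b, c, d, e, f
  1-simplices (15): ab, ac, ad, ae, af, bc, bd, be, bf, cd, ce, cf, de, df, ef
  2-simplices (10): abd, abf, acd, ace, aef, bce, bcf, bde, cdf, def

giving chain groups C_0 ≅ Z^6, C_1 ≅ Z^15, C_2 ≅ Z^10.

∂_1: C_1 → C_0 maps an edge to its endpoints' difference, ∂[p,q] = q − p. For instance
  ∂ae = e − a.
The resulting 6×15 matrix has rank 5, and its Smith normal form has invariant factors (1,1,1,1,1).

∂_2: C_2 → C_1 sends each 2-simplex [p,q,r] to [q,r] − [p,r] + [p,q]. For instance
  ∂bde = de − be + bd,
  ∂bcf = cf − bf + bc.
This gives a 15×10 integer matrix of rank 10; reducing to Smith normal form yields diagonal entries (1,1,1,1,1,1,1,1,1,2).

Now H_k = ker ∂_k / im ∂_{k+1}, so:

  H_0: rank C_0 − rank ∂_1 = 6 − 5 = 1, and the invariant factors of ∂_1 are all 1, so H_0 = Z.
  H_1: rank ker ∂_1 − rank ∂_2 = (15 − 5) − 10 = 0, and ∂_2 has invariant factor 2 > 1, so H_1 = Z/2Z.
  H_2: rank ker ∂_2 − rank ∂_3 = (10 − 10) − 0 = 0, and there is no ∂_3, so H_2 = 0.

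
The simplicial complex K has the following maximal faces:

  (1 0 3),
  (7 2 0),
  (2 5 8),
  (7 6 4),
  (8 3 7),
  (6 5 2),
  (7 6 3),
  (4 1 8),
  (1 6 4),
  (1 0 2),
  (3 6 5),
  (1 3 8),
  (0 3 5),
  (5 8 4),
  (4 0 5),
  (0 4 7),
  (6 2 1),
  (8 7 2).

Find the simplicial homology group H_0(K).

H_0 ≅ Z.

Take the total order 0 < 1 < 2 < 3 < 4 < 5 < 6 < 7 < 8 on the vertex set. Then K (dimension 2) consists of the simplices:

  0-simplices (9): [0], [1], [2], [3], [4], [5], [6], [7], [8]
  1-simplices (27): (27 of them)
  2-simplices (18): [0,1,2], [0,1,3], [0,2,7], [0,3,5], [0,4,5], [0,4,7], [1,2,6], [1,3,8], [1,4,6], [1,4,8], [2,5,6], [2,5,8], [2,7,8], [3,5,6], [3,6,7], [3,7,8], [4,5,8], [4,6,7]

Hence C_0 ≅ Z^9, C_1 ≅ Z^27, C_2 ≅ Z^18.

∂_1: C_1 → C_0 maps an edge to its endpoints' difference, ∂[p,q] = q − p. For instance
  ∂[3,7] = [7] − [3].
This gives a 9×27 integer matrix of rank 8; reducing to Smith normal form yields diagonal entries (1,1,1,1,1,1,1,1).

The boundary map ∂_2: C_2 → C_1 maps a triangle to the signed sum of its edges. For instance
  ∂[3,6,7] = [6,7] − [3,7] + [3,6],
  ∂[0,3,5] = [3,5] − [0,5] + [0,3].
The 27×18 boundary matrix has rank 17 and Smith normal form diag(1,1,1,1,1,1,1,1,1,1,1,1,1,1,1,1,1).

Now H_k = ker ∂_k / im ∂_{k+1}, so:

  H_0: rank C_0 − rank ∂_1 = 9 − 8 = 1, and the invariant factors of ∂_1 are all 1, so H_0 = Z.

(K is a triangulation of the torus T^2.)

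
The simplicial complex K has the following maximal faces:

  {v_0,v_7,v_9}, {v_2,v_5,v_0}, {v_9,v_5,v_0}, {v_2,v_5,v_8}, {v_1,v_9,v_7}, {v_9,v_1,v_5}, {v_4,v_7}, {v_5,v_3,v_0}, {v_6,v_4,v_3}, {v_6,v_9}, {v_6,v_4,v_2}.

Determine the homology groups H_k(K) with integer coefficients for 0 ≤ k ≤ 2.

H_0 = Z,  H_1 = Z^3,  H_2 = 0.

Fix the vertex order v_0 < v_1 < v_2 < v_3 < v_4 < v_5 < v_6 < v_7 < v_8 < v_9 and write every simplex with vertices in increasing order. Then dim K = 2 and the simplices of K are:

  0-simplices (10): [v_0], [v_1], [v_2], [v_3], [v_4], [v_5], [v_6], [v_7], [v_8], [v_9]
  1-simplices (21): (21 of them)
  2-simplices (9): [v_0,v_2,v_5], [v_0,v_3,v_5], [v_0,v_5,v_9], [v_0,v_7,v_9], [v_1,v_5,v_9], [v_1,v_7,v_9], [v_2,v_4,v_6], [v_2,v_5,v_8], [v_3,v_4,v_6]

so the chain groups are C_0 ≅ Z^10, C_1 ≅ Z^21, C_2 ≅ Z^9.

Boundary ∂_1: C_1 → C_0 maps an edge to its endpoints' difference, ∂[p,q] = q − p.
This gives a 10×21 integer matrix of rank 9; reducing to Smith normal form yields diagonal entries (1,1,1,1,1,1,1,1,1).

∂_2: C_2 → C_1 maps a triangle to the signed sum of its edges. For instance
  ∂[v_0,v_2,v_5] = [v_2,v_5] − [v_0,v_5] + [v_0,v_2],
  ∂[v_1,v_5,v_9] = [v_5,v_9] − [v_1,v_9] + [v_1,v_5].
The resulting 21×9 matrix has rank 9, and its Smith normal form has invariant factors (1,1,1,1,1,1,1,1,1).

Computing H_k = (kernel of ∂_k) / (image of ∂_{k+1}):

  H_0: rank C_0 − rank ∂_1 = 10 − 9 = 1, and the invariant factors of ∂_1 are all 1, so H_0 = Z.
  H_1: rank ker ∂_1 − rank ∂_2 = (21 − 9) − 9 = 3, and the invariant factors of ∂_2 are all 1, so H_1 = Z^3.
  H_2: rank ker ∂_2 − rank ∂_3 = (9 − 9) − 0 = 0, and there is no ∂_3, so H_2 = 0.

As a check, the Euler characteristic is 10 − 21 + 9 = -2, which agrees with 1 − 3 + 0 = -2.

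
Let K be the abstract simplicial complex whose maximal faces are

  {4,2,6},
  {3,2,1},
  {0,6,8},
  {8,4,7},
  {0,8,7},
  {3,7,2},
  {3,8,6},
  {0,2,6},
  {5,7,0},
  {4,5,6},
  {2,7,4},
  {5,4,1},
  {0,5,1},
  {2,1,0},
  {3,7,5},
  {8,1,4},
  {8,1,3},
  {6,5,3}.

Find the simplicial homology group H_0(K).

H_0 ≅ Z.

We work with the vertex ordering 0 < 1 < 2 < 3 < 4 < 5 < 6 < 7 < 8. The simplices of K, each written with vertices in increasing order, are:

  0-simplices (9): [0], [1], [2], [3], [4], [5], [6], [7], [8]
  1-simplices (27): (27 of them)
  2-simplices (18): [0,1,2], [0,1,5], [0,2,6], [0,5,7], [0,6,8], [0,7,8], [1,2,3], [1,3,8], [1,4,5], [1,4,8], [2,3,7], [2,4,6], [2,4,7], [3,5,6], [3,5,7], [3,6,8], [4,5,6], [4,7,8]

giving chain groups C_0 ≅ Z^9, C_1 ≅ Z^27, C_2 ≅ Z^18.

∂_1: C_1 → C_0 maps an edge to its endpoints' difference, ∂[p,q] = q − p. For instance
  ∂[2,6] = [6] − [2].
This gives a 9×27 integer matrix of rank 8; reducing to Smith normal form yields diagonal entries (1,1,1,1,1,1,1,1).

∂_2: C_2 → C_1 acts by ∂[p,q,r] = [q,r] − [p,r] + [p,q]. For instance
  ∂[4,7,8] = [7,8] − [4,8] + [4,7],
  ∂[4,5,6] = [5,6] − [4,6] + [4,5].
The resulting 27×18 matrix has rank 17, and its Smith normal form has invariant factors (1,1,1,1,1,1,1,1,1,1,1,1,1,1,1,1,1).

Computing H_k = (kernel of ∂_k) / (image of ∂_{k+1}):

  H_0: rank C_0 − rank ∂_1 = 9 − 8 = 1, and the invariant factors of ∂_1 are all 1, so H_0 = Z.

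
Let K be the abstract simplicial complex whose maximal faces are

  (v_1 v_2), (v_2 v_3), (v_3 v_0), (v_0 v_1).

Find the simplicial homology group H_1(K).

Take the total order v_0 < v_1 < v_2 < v_3 on the vertex set. Then K (dimension 1) consists of the simplices:

  0-simplices (4): [v_0], [v_1], [v_2], [v_3]
  1-simplices (4): [v_0,v_1], [v_0,v_3], [v_1,v_2], [v_2,v_3]

Hence C_0 ≅ Z^4, C_1 ≅ Z^4.

The boundary map ∂_1: C_1 → C_0 sends each edge [p,q] (with p < q) to q − p. For instance
  ∂[v_0,v_1] = [v_1] − [v_0].
As a 4×4 matrix over Z this has rank 3, with invariant factors (1,1,1).

Computing H_k = (kernel of ∂_k) / (image of ∂_{k+1}):

  H_1: rank ker ∂_1 − rank ∂_2 = (4 − 3) − 0 = 1, and there is no ∂_2, so H_1 ≅ Z.

H_1 ≅ Z.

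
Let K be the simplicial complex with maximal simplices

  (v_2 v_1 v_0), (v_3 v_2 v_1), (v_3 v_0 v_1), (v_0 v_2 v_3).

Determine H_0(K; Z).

We work with the vertex ordering v_0 < v_1 < v_2 < v_3. The simplices of K, each written with vertices in increasing order, are:

  0-simplices (4): [v_0], [v_1], [v_2], [v_3]
  1-simplices (6): [v_0,v_1], [v_0,v_2], [v_0,v_3], [v_1,v_2], [v_1,v_3], [v_2,v_3]
  2-simplices (4): [v_0,v_1,v_2], [v_0,v_1,v_3], [v_0,v_2,v_3], [v_1,v_2,v_3]

so the chain groups are C_0 ≅ Z^4, C_1 ≅ Z^6, C_2 ≅ Z^4.

∂_1: C_1 → C_0 maps an edge to its endpoints' difference, ∂[p,q] = q − p. For instance
  ∂[v_1,v_3] = [v_3] − [v_1].
This gives a 4×6 integer matrix of rank 3; reducing to Smith normal form yields diagonal entries (1,1,1).

The boundary map ∂_2: C_2 → C_1 acts by ∂[p,q,r] = [q,r] − [p,r] + [p,q]. For instance
  ∂[v_0,v_1,v_3] = [v_1,v_3] − [v_0,v_3] + [v_0,v_1],
  ∂[v_1,v_2,v_3] = [v_2,v_3] − [v_1,v_3] + [v_1,v_2].
The resulting 6×4 matrix has rank 3, and its Smith normal form has invariant factors (1,1,1).

From H_k ≅ ker(∂_k) / im(∂_{k+1}) we obtain:

  H_0: rank C_0 − rank ∂_1 = 4 − 3 = 1, and the invariant factors of ∂_1 are all 1, so H_0 = Z.

H_0 = Z.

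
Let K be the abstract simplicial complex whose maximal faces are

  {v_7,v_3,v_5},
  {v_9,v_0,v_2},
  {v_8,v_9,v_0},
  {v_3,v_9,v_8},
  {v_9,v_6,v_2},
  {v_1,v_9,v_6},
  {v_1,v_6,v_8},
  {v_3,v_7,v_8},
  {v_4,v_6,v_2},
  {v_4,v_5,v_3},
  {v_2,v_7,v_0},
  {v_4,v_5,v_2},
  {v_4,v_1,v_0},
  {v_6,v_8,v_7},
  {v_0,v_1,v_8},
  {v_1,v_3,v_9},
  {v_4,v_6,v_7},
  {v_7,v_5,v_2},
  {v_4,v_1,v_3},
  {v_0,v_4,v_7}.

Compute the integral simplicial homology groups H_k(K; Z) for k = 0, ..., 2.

We work with the vertex ordering v_0 < v_1 < v_2 < v_3 < v_4 < v_5 < v_6 < v_7 < v_8 < v_9. The simplices of K, each written with vertices in increasing order, are:

  0-simplices (10): [v_0], [v_1], [v_2], [v_3], [v_4], [v_5], [v_6], [v_7], [v_8], [v_9]
  1-simplices (30): (30 of them)
  2-simplices (20): (20 of them)

Hence C_0 ≅ Z^10, C_1 ≅ Z^30, C_2 ≅ Z^20.

The boundary map ∂_1: C_1 → C_0 is given by ∂[p,q] = [q] − [p]. For instance
  ∂[v_2,v_7] = [v_7] − [v_2].
This gives a 10×30 integer matrix of rank 9; reducing to Smith normal form yields diagonal entries (1,1,1,1,1,1,1,1,1).

Boundary ∂_2: C_2 → C_1 maps a triangle to the signed sum of its edges. For instance
  ∂[v_6,v_7,v_8] = [v_7,v_8] − [v_6,v_8] + [v_6,v_7],
  ∂[v_0,v_2,v_7] = [v_2,v_7] − [v_0,v_7] + [v_0,v_2].
This gives a 30×20 integer matrix of rank 20; reducing to Smith normal form yields diagonal entries (1,1,1,1,1,1,1,1,1,1,1,1,1,1,1,1,1,1,1,2).

From H_k ≅ ker(∂_k) / im(∂_{k+1}) we obtain:

  H_0: rank C_0 − rank ∂_1 = 10 − 9 = 1, and the invariant factors of ∂_1 are all 1, so H_0 = Z.
  H_1: rank ker ∂_1 − rank ∂_2 = (30 − 9) − 20 = 1, and ∂_2 has invariant factor 2 > 1, so H_1 = Z × Z/2.
  H_2: rank ker ∂_2 − rank ∂_3 = (20 − 20) − 0 = 0, and there is no ∂_3, so H_2 = 0.

H_0 = Z,  H_1 = Z × Z/2,  H_2 = 0.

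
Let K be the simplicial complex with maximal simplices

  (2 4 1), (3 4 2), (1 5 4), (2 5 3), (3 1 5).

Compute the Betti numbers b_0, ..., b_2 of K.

Order the vertices as 1 < 2 < 3 < 4 < 5. Listing each simplex with vertices in this order, K has dimension 2 with simplices:

  0-simplices (5): [1], [2], [3], [4], [5]
  1-simplices (10): [1,2], [1,3], [1,4], [1,5], [2,3], [2,4], [2,5], [3,4], [3,5], [4,5]
  2-simplices (5): [1,2,4], [1,3,5], [1,4,5], [2,3,4], [2,3,5]

giving chain groups C_0 ≅ Z^5, C_1 ≅ Z^10, C_2 ≅ Z^5.

The boundary map ∂_1: C_1 → C_0 sends each edge [p,q] (with p < q) to q − p. For instance
  ∂[1,2] = [2] − [1].
The resulting 5×10 matrix has rank 4, and its Smith normal form has invariant factors (1,1,1,1).

The boundary map ∂_2: C_2 → C_1 sends each 2-simplex [p,q,r] to [q,r] − [p,r] + [p,q]. For instance
  ∂[2,3,4] = [3,4] − [2,4] + [2,3],
  ∂[1,2,4] = [2,4] − [1,4] + [1,2].
The resulting 10×5 matrix has rank 5, and its Smith normal form has invariant factors (1,1,1,1,1).

Computing H_k = (kernel of ∂_k) / (image of ∂_{k+1}):

  H_0: rank C_0 − rank ∂_1 = 5 − 4 = 1, and the invariant factors of ∂_1 are all 1, so H_0 ≅ Z.
  H_1: rank ker ∂_1 − rank ∂_2 = (10 − 4) − 5 = 1, and the invariant factors of ∂_2 are all 1, so H_1 ≅ Z.
  H_2: rank ker ∂_2 − rank ∂_3 = (5 − 5) − 0 = 0, and there is no ∂_3, so H_2 ≅ 0.

Hence the Betti numbers are b_0 = 1, b_1 = 1, b_2 = 0.

b_0 = 1, b_1 = 1, b_2 = 0.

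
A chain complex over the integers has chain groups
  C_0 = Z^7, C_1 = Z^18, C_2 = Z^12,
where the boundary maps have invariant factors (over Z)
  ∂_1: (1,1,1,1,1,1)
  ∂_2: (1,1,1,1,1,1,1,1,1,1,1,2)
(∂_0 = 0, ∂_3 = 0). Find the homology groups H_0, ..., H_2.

H_0: b_0 = 7 − 0 − 6 = 1; torsion from ∂_1 factors > 1: none. So H_0 ≅ Z.
H_1: b_1 = 18 − 6 − 12 = 0; torsion from ∂_2 factors > 1: [2]. So H_1 ≅ Z/2.
H_2: b_2 = 12 − 12 − 0 = 0; torsion from ∂_3 factors > 1: none. So H_2 ≅ 0.

H_0 ≅ Z,  H_1 ≅ Z/2,  H_2 = 0.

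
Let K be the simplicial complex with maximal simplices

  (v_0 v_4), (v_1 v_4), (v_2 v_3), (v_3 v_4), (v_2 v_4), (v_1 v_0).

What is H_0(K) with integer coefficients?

Fix the vertex order v_0 < v_1 < v_2 < v_3 < v_4 and write every simplex with vertices in increasing order. Then dim K = 1 and the simplices of K are:

  0-simplices (5): [v_0], [v_1], [v_2], [v_3], [v_4]
  1-simplices (6): [v_0,v_1], [v_0,v_4], [v_1,v_4], [v_2,v_3], [v_2,v_4], [v_3,v_4]

so the chain groups are C_0 ≅ Z^5, C_1 ≅ Z^6.

Boundary ∂_1: C_1 → C_0 is given by ∂[p,q] = [q] − [p]. For instance
  ∂[v_2,v_4] = [v_4] − [v_2].
The resulting 5×6 matrix has rank 4, and its Smith normal form has invariant factors (1,1,1,1).

Reading off H_k = ker ∂_k / im ∂_{k+1}:

  H_0: rank C_0 − rank ∂_1 = 5 − 4 = 1, and the invariant factors of ∂_1 are all 1, so H_0 = Z.

(K is a triangulation of a wedge of 2 circles.)

H_0 ≅ Z.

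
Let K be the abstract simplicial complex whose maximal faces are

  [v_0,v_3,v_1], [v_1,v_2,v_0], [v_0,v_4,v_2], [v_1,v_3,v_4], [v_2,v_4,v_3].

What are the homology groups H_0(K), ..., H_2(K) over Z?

H_0 = Z,  H_1 = Z,  H_2 = 0.

Take the total order v_0 < v_1 < v_2 < v_3 < v_4 on the vertex set. Then K (dimension 2) consists of the simplices:

  0-simplices (5): [v_0], [v_1], [v_2], [v_3], [v_4]
  1-simplices (10): [v_0,v_1], [v_0,v_2], [v_0,v_3], [v_0,v_4], [v_1,v_2], [v_1,v_3], [v_1,v_4], [v_2,v_3], [v_2,v_4], [v_3,v_4]
  2-simplices (5): [v_0,v_1,v_2], [v_0,v_1,v_3], [v_0,v_2,v_4], [v_1,v_3,v_4], [v_2,v_3,v_4]

Hence C_0 ≅ Z^5, C_1 ≅ Z^10, C_2 ≅ Z^5.

The boundary map ∂_1: C_1 → C_0 maps an edge to its endpoints' difference, ∂[p,q] = q − p. For instance
  ∂[v_1,v_2] = [v_2] − [v_1].
As a 5×10 matrix over Z this has rank 4, with invariant factors (1,1,1,1).

∂_2: C_2 → C_1 acts by ∂[p,q,r] = [q,r] − [p,r] + [p,q]. For instance
  ∂[v_1,v_3,v_4] = [v_3,v_4] − [v_1,v_4] + [v_1,v_3],
  ∂[v_0,v_2,v_4] = [v_2,v_4] − [v_0,v_4] + [v_0,v_2].
The resulting 10×5 matrix has rank 5, and its Smith normal form has invariant factors (1,1,1,1,1).

From H_k ≅ ker(∂_k) / im(∂_{k+1}) we obtain:

  H_0: rank C_0 − rank ∂_1 = 5 − 4 = 1, and the invariant factors of ∂_1 are all 1, so H_0 ≅ Z.
  H_1: rank ker ∂_1 − rank ∂_2 = (10 − 4) − 5 = 1, and the invariant factors of ∂_2 are all 1, so H_1 ≅ Z.
  H_2: rank ker ∂_2 − rank ∂_3 = (5 − 5) − 0 = 0, and there is no ∂_3, so H_2 ≅ 0.

As a check, the Euler characteristic is 5 − 10 + 5 = 0, which agrees with 1 − 1 + 0 = 0.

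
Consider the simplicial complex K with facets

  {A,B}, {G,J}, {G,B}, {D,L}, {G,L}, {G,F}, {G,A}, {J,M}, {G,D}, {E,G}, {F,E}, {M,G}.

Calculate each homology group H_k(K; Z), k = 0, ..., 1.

H_0 = Z,  H_1 = Z^4.

Take the total order A < B < D < E < F < G < J < L < M on the vertex set. Then K (dimension 1) consists of the simplices:

  0-simplices (9): A, B, D, E, F, G, J, L, M
  1-simplices (12): AB, AG, BG, DG, DL, EF, EG, FG, GJ, GL, GM, JM

so the chain groups are C_0 ≅ Z^9, C_1 ≅ Z^12.

The boundary map ∂_1: C_1 → C_0 sends each edge [p,q] (with p < q) to q − p. For instance
  ∂GJ = J − G.
As a 9×12 matrix over Z this has rank 8, with invariant factors (1,1,1,1,1,1,1,1).

Computing H_k = (kernel of ∂_k) / (image of ∂_{k+1}):

  H_0: rank C_0 − rank ∂_1 = 9 − 8 = 1, and the invariant factors of ∂_1 are all 1, so H_0 = Z.
  H_1: rank ker ∂_1 − rank ∂_2 = (12 − 8) − 0 = 4, and there is no ∂_2, so H_1 = Z^4.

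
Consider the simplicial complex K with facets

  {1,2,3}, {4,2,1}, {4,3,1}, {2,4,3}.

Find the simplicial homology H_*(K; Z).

K has 4 vertices, 6 edges, 4 triangles.
rank ∂_0 = 0, rank ∂_1 = 3 ⇒ b_0 = 4 − 0 − 3 = 1; all invariant factors of ∂_1 are 1 so no torsion. So H_0 = Z.
rank ∂_1 = 3, rank ∂_2 = 3 ⇒ b_1 = 6 − 3 − 3 = 0; all invariant factors of ∂_2 are 1 so no torsion. So H_1 = 0.
rank ∂_2 = 3, rank ∂_3 = 0 ⇒ b_2 = 4 − 3 − 0 = 1. So H_2 = Z.

H_0 = Z,  H_1 = 0,  H_2 = Z.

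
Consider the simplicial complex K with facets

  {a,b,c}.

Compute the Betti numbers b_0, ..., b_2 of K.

Fix the vertex order a < b < c and write every simplex with vertices in increasing order. Then dim K = 2 and the simplices of K are:

  0-simplices (3): a, b, c
  1-simplices (3): ab, ac, bc
  2-simplices (1): abc

Hence C_0 ≅ Z^3, C_1 ≅ Z^3, C_2 ≅ Z^1.

∂_1: C_1 → C_0 is given by ∂[p,q] = [q] − [p]. For instance
  ∂ac = c − a.
This gives a 3×3 integer matrix of rank 2; reducing to Smith normal form yields diagonal entries (1,1).

Boundary ∂_2: C_2 → C_1 sends each 2-simplex [p,q,r] to [q,r] − [p,r] + [p,q]. For instance
  ∂abc = bc − ac + ab.
The resulting 3×1 matrix has rank 1, and its Smith normal form has invariant factors (1).

Reading off H_k = ker ∂_k / im ∂_{k+1}:

  H_0: rank C_0 − rank ∂_1 = 3 − 2 = 1, and the invariant factors of ∂_1 are all 1, so H_0 = Z.
  H_1: rank ker ∂_1 − rank ∂_2 = (3 − 2) − 1 = 0, and the invariant factors of ∂_2 are all 1, so H_1 = 0.
  H_2: rank ker ∂_2 − rank ∂_3 = (1 − 1) − 0 = 0, and there is no ∂_3, so H_2 = 0.

As a check, the Euler characteristic is 3 − 3 + 1 = 1, which agrees with 1 − 0 + 0 = 1.
(K is a triangulation of the 2-simplex.)

Hence the Betti numbers are b_0 = 1, b_1 = 0, b_2 = 0.

b_0 = 1, b_1 = 0, b_2 = 0.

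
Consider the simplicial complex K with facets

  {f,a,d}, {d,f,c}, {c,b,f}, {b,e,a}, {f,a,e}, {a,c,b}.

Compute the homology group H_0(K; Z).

H_0 = Z.

Take the total order a < b < c < d < e < f on the vertex set. Then K (dimension 2) consists of the simplices:

  0-simplices (6): a, b, c, d, e, f
  1-simplices (12): ab, ac, ad, ae, af, bc, be, bf, cd, cf, df, ef
  2-simplices (6): abc, abe, adf, aef, bcf, cdf

so the chain groups are C_0 ≅ Z^6, C_1 ≅ Z^12, C_2 ≅ Z^6.

Boundary ∂_1: C_1 → C_0 sends each edge [p,q] (with p < q) to q − p.
This gives a 6×12 integer matrix of rank 5; reducing to Smith normal form yields diagonal entries (1,1,1,1,1).

The boundary map ∂_2: C_2 → C_1 maps a triangle to the signed sum of its edges. For instance
  ∂abe = be − ae + ab,
  ∂bcf = cf − bf + bc.
The resulting 12×6 matrix has rank 6, and its Smith normal form has invariant factors (1,1,1,1,1,1).

Reading off H_k = ker ∂_k / im ∂_{k+1}:

  H_0: rank C_0 − rank ∂_1 = 6 − 5 = 1, and the invariant factors of ∂_1 are all 1, so H_0 ≅ Z.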